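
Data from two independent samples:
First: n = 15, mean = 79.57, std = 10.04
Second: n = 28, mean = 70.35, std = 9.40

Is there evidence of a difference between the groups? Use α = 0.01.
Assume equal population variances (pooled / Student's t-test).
Student's two-sample t-test (equal variances):
H₀: μ₁ = μ₂
H₁: μ₁ ≠ μ₂
df = n₁ + n₂ - 2 = 41
Pooled variance s_p² = [(n₁-1)s₁² + (n₂-1)s₂²] / (n₁ + n₂ - 2) = [(14)(10.04²) + (27)(9.40²)] / 41 = 92.6084
SE = √(s_p²(1/n₁ + 1/n₂)) = √(92.6084 × (1/15 + 1/28)) = 3.0792
t = (x̄₁ - x̄₂) / SE = (79.57 - 70.35) / 3.0792 = 9.22 / 3.0792 = 2.994
p-value = 0.0046

Since p-value < α = 0.01, we reject H₀.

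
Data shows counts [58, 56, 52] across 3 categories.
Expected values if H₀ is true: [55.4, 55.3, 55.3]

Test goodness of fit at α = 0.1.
Chi-square goodness of fit test:
H₀: observed counts match expected distribution
H₁: observed counts differ from expected distribution
df = k - 1 = 2
χ² = Σ(O - E)²/E
   = (58 - 55.4)²/55.4 + (56 - 55.3)²/55.3 + (52 - 55.3)²/55.3
   = 0.122 + 0.009 + 0.197
   = 0.33
p-value = 0.8488

Since p-value > α = 0.1, we fail to reject H₀.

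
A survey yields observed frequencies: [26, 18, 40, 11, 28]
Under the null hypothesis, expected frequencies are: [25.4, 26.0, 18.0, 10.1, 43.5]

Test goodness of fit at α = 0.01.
Chi-square goodness of fit test:
H₀: observed counts match expected distribution
H₁: observed counts differ from expected distribution
df = k - 1 = 4
χ² = Σ(O - E)²/E
   = (26 - 25.4)²/25.4 + (18 - 26.0)²/26.0 + (40 - 18.0)²/18.0 + (11 - 10.1)²/10.1 + (28 - 43.5)²/43.5
   = 0.014 + 2.462 + 26.889 + 0.080 + 5.523
   = 34.97
p-value < 0.0001

Since p-value < α = 0.01, we reject H₀.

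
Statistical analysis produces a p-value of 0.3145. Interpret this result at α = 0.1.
Since p = 0.3145 > α = 0.1, fail to reject H₀.
There is insufficient evidence to reject the null hypothesis; the result is not statistically significant at the 0.1 level.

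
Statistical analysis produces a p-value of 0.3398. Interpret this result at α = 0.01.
Since p = 0.3398 > α = 0.01, fail to reject H₀.
There is insufficient evidence to reject the null hypothesis; the result is not statistically significant at the 0.01 level.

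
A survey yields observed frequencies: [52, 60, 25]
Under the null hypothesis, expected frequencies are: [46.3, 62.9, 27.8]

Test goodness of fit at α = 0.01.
Chi-square goodness of fit test:
H₀: observed counts match expected distribution
H₁: observed counts differ from expected distribution
df = k - 1 = 2
χ² = Σ(O - E)²/E
   = (52 - 46.3)²/46.3 + (60 - 62.9)²/62.9 + (25 - 27.8)²/27.8
   = 0.702 + 0.134 + 0.282
   = 1.12
p-value = 0.5719

Since p-value > α = 0.01, we fail to reject H₀.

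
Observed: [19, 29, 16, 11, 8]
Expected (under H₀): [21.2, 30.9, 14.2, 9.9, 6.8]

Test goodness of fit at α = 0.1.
Chi-square goodness of fit test:
H₀: observed counts match expected distribution
H₁: observed counts differ from expected distribution
df = k - 1 = 4
χ² = Σ(O - E)²/E
   = (19 - 21.2)²/21.2 + (29 - 30.9)²/30.9 + (16 - 14.2)²/14.2 + (11 - 9.9)²/9.9 + (8 - 6.8)²/6.8
   = 0.228 + 0.117 + 0.228 + 0.122 + 0.212
   = 0.91
p-value = 0.9235

Since p-value > α = 0.1, we fail to reject H₀.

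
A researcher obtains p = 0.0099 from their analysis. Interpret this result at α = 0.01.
Since p = 0.0099 < α = 0.01, reject H₀.
There is sufficient evidence to reject the null hypothesis; the result is statistically significant at the 0.01 level.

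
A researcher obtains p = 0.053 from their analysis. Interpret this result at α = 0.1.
Since p = 0.053 < α = 0.1, reject H₀.
There is sufficient evidence to reject the null hypothesis; the result is statistically significant at the 0.1 level.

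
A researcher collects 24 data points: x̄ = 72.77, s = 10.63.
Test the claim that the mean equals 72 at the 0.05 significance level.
One-sample t-test:
H₀: μ = 72
H₁: μ ≠ 72
df = n - 1 = 23
t = (x̄ - μ₀) / (s/√n) = (72.77 - 72) / (10.63/√24) = 0.355
p-value = 0.7259

Since p-value > α = 0.05, we fail to reject H₀.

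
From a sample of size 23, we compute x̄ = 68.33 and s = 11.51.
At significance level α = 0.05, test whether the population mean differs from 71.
One-sample t-test:
H₀: μ = 71
H₁: μ ≠ 71
df = n - 1 = 22
t = (x̄ - μ₀) / (s/√n) = (68.33 - 71) / (11.51/√23) = -1.112
p-value = 0.2779

Since p-value > α = 0.05, we fail to reject H₀.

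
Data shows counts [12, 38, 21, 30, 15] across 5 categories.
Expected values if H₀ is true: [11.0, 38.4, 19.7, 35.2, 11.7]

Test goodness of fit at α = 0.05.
Chi-square goodness of fit test:
H₀: observed counts match expected distribution
H₁: observed counts differ from expected distribution
df = k - 1 = 4
χ² = Σ(O - E)²/E
   = (12 - 11.0)²/11.0 + (38 - 38.4)²/38.4 + (21 - 19.7)²/19.7 + (30 - 35.2)²/35.2 + (15 - 11.7)²/11.7
   = 0.091 + 0.004 + 0.086 + 0.768 + 0.931
   = 1.88
p-value = 0.7579

Since p-value > α = 0.05, we fail to reject H₀.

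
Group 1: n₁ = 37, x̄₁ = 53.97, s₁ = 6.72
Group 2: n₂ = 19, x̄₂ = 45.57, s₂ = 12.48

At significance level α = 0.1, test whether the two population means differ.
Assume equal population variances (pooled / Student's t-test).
Student's two-sample t-test (equal variances):
H₀: μ₁ = μ₂
H₁: μ₁ ≠ μ₂
df = n₁ + n₂ - 2 = 54
Pooled variance s_p² = [(n₁-1)s₁² + (n₂-1)s₂²] / (n₁ + n₂ - 2) = [(36)(6.72²) + (18)(12.48²)] / 54 = 82.0224
SE = √(s_p²(1/n₁ + 1/n₂)) = √(82.0224 × (1/37 + 1/19)) = 2.5561
t = (x̄₁ - x̄₂) / SE = (53.97 - 45.57) / 2.5561 = 8.40 / 2.5561 = 3.286
p-value = 0.0018

Since p-value < α = 0.1, we reject H₀.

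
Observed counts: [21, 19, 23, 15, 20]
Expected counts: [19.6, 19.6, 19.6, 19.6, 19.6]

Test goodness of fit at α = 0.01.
Chi-square goodness of fit test:
H₀: observed counts match expected distribution
H₁: observed counts differ from expected distribution
df = k - 1 = 4
χ² = Σ(O - E)²/E
   = (21 - 19.6)²/19.6 + (19 - 19.6)²/19.6 + (23 - 19.6)²/19.6 + (15 - 19.6)²/19.6 + (20 - 19.6)²/19.6
   = 0.100 + 0.018 + 0.590 + 1.080 + 0.008
   = 1.80
p-value = 0.7732

Since p-value > α = 0.01, we fail to reject H₀.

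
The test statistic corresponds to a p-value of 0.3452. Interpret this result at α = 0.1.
Since p = 0.3452 > α = 0.1, fail to reject H₀.
There is insufficient evidence to reject the null hypothesis; the result is not statistically significant at the 0.1 level.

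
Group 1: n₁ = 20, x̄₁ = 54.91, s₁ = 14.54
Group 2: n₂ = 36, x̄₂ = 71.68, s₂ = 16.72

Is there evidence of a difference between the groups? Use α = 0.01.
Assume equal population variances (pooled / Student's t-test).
Student's two-sample t-test (equal variances):
H₀: μ₁ = μ₂
H₁: μ₁ ≠ μ₂
df = n₁ + n₂ - 2 = 54
Pooled variance s_p² = [(n₁-1)s₁² + (n₂-1)s₂²] / (n₁ + n₂ - 2) = [(19)(14.54²) + (35)(16.72²)] / 54 = 255.5808
SE = √(s_p²(1/n₁ + 1/n₂)) = √(255.5808 × (1/20 + 1/36)) = 4.4585
t = (x̄₁ - x̄₂) / SE = (54.91 - 71.68) / 4.4585 = -16.77 / 4.4585 = -3.761
p-value = 0.0004

Since p-value < α = 0.01, we reject H₀.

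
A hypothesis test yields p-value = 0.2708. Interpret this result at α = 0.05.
Since p = 0.2708 > α = 0.05, fail to reject H₀.
There is insufficient evidence to reject the null hypothesis; the result is not statistically significant at the 0.05 level.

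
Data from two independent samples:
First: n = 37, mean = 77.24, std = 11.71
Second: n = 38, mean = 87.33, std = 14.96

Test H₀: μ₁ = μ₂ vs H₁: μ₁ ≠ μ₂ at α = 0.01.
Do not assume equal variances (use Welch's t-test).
Welch's two-sample t-test:
H₀: μ₁ = μ₂
H₁: μ₁ ≠ μ₂
s₁²/n₁ = 11.71²/37 = 3.7061,  s₂²/n₂ = 14.96²/38 = 5.8895
SE = √(s₁²/n₁ + s₂²/n₂) = √(3.7061 + 5.8895) = 3.0977
df (Welch-Satterthwaite) = (s₁²/n₁ + s₂²/n₂)² / [(s₁²/n₁)²/(n₁-1) + (s₂²/n₂)²/(n₂-1)] ≈ 69.81
t = (x̄₁ - x̄₂) / SE = (77.24 - 87.33) / 3.0977 = -10.09 / 3.0977 = -3.257
p-value = 0.0017

Since p-value < α = 0.01, we reject H₀.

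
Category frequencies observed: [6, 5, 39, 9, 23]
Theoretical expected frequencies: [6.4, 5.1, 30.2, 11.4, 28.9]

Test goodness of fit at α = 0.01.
Chi-square goodness of fit test:
H₀: observed counts match expected distribution
H₁: observed counts differ from expected distribution
df = k - 1 = 4
χ² = Σ(O - E)²/E
   = (6 - 6.4)²/6.4 + (5 - 5.1)²/5.1 + (39 - 30.2)²/30.2 + (9 - 11.4)²/11.4 + (23 - 28.9)²/28.9
   = 0.025 + 0.002 + 2.564 + 0.505 + 1.204
   = 4.30
p-value = 0.3668

Since p-value > α = 0.01, we fail to reject H₀.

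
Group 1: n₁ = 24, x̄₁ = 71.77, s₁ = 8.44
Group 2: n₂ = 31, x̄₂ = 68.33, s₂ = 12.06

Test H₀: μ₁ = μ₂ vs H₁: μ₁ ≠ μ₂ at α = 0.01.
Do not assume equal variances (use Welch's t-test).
Welch's two-sample t-test:
H₀: μ₁ = μ₂
H₁: μ₁ ≠ μ₂
s₁²/n₁ = 8.44²/24 = 2.9681,  s₂²/n₂ = 12.06²/31 = 4.6917
SE = √(s₁²/n₁ + s₂²/n₂) = √(2.9681 + 4.6917) = 2.7676
df (Welch-Satterthwaite) = (s₁²/n₁ + s₂²/n₂)² / [(s₁²/n₁)²/(n₁-1) + (s₂²/n₂)²/(n₂-1)] ≈ 52.54
t = (x̄₁ - x̄₂) / SE = (71.77 - 68.33) / 2.7676 = 3.44 / 2.7676 = 1.243
p-value = 0.2194

Since p-value > α = 0.01, we fail to reject H₀.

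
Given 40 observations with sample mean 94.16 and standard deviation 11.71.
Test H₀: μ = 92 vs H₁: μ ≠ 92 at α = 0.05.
One-sample t-test:
H₀: μ = 92
H₁: μ ≠ 92
df = n - 1 = 39
t = (x̄ - μ₀) / (s/√n) = (94.16 - 92) / (11.71/√40) = 1.167
p-value = 0.2505

Since p-value > α = 0.05, we fail to reject H₀.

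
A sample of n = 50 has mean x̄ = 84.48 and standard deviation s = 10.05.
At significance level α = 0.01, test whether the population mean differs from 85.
One-sample t-test:
H₀: μ = 85
H₁: μ ≠ 85
df = n - 1 = 49
t = (x̄ - μ₀) / (s/√n) = (84.48 - 85) / (10.05/√50) = -0.366
p-value = 0.7160

Since p-value > α = 0.01, we fail to reject H₀.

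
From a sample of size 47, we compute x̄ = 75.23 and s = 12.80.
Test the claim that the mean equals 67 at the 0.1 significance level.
One-sample t-test:
H₀: μ = 67
H₁: μ ≠ 67
df = n - 1 = 46
t = (x̄ - μ₀) / (s/√n) = (75.23 - 67) / (12.80/√47) = 4.408
p-value = 0.0001

Since p-value < α = 0.1, we reject H₀.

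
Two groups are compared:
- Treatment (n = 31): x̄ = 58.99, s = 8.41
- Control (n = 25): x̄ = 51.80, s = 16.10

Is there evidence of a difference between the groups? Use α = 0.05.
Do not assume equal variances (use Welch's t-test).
Welch's two-sample t-test:
H₀: μ₁ = μ₂
H₁: μ₁ ≠ μ₂
s₁²/n₁ = 8.41²/31 = 2.2816,  s₂²/n₂ = 16.10²/25 = 10.3684
SE = √(s₁²/n₁ + s₂²/n₂) = √(2.2816 + 10.3684) = 3.5567
df (Welch-Satterthwaite) = (s₁²/n₁ + s₂²/n₂)² / [(s₁²/n₁)²/(n₁-1) + (s₂²/n₂)²/(n₂-1)] ≈ 34.39
t = (x̄₁ - x̄₂) / SE = (58.99 - 51.80) / 3.5567 = 7.19 / 3.5567 = 2.022
p-value = 0.0511

Since p-value > α = 0.05, we fail to reject H₀.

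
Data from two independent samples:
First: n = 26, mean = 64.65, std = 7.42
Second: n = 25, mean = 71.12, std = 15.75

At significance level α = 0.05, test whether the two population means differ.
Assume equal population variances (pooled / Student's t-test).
Student's two-sample t-test (equal variances):
H₀: μ₁ = μ₂
H₁: μ₁ ≠ μ₂
df = n₁ + n₂ - 2 = 49
Pooled variance s_p² = [(n₁-1)s₁² + (n₂-1)s₂²] / (n₁ + n₂ - 2) = [(25)(7.42²) + (24)(15.75²)] / 49 = 149.5900
SE = √(s_p²(1/n₁ + 1/n₂)) = √(149.5900 × (1/26 + 1/25)) = 3.4259
t = (x̄₁ - x̄₂) / SE = (64.65 - 71.12) / 3.4259 = -6.47 / 3.4259 = -1.889
p-value = 0.0649

Since p-value > α = 0.05, we fail to reject H₀.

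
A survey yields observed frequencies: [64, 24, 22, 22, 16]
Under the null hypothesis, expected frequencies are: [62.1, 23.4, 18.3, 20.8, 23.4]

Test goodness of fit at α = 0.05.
Chi-square goodness of fit test:
H₀: observed counts match expected distribution
H₁: observed counts differ from expected distribution
df = k - 1 = 4
χ² = Σ(O - E)²/E
   = (64 - 62.1)²/62.1 + (24 - 23.4)²/23.4 + (22 - 18.3)²/18.3 + (22 - 20.8)²/20.8 + (16 - 23.4)²/23.4
   = 0.058 + 0.015 + 0.748 + 0.069 + 2.340
   = 3.23
p-value = 0.5199

Since p-value > α = 0.05, we fail to reject H₀.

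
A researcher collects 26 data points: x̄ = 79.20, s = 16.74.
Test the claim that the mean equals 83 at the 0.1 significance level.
One-sample t-test:
H₀: μ = 83
H₁: μ ≠ 83
df = n - 1 = 25
t = (x̄ - μ₀) / (s/√n) = (79.20 - 83) / (16.74/√26) = -1.157
p-value = 0.2580

Since p-value > α = 0.1, we fail to reject H₀.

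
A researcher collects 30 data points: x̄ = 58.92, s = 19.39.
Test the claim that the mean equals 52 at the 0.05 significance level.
One-sample t-test:
H₀: μ = 52
H₁: μ ≠ 52
df = n - 1 = 29
t = (x̄ - μ₀) / (s/√n) = (58.92 - 52) / (19.39/√30) = 1.955
p-value = 0.0603

Since p-value > α = 0.05, we fail to reject H₀.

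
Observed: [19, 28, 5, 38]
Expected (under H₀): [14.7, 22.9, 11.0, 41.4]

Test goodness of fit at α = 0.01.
Chi-square goodness of fit test:
H₀: observed counts match expected distribution
H₁: observed counts differ from expected distribution
df = k - 1 = 3
χ² = Σ(O - E)²/E
   = (19 - 14.7)²/14.7 + (28 - 22.9)²/22.9 + (5 - 11.0)²/11.0 + (38 - 41.4)²/41.4
   = 1.258 + 1.136 + 3.273 + 0.279
   = 5.95
p-value = 0.1143

Since p-value > α = 0.01, we fail to reject H₀.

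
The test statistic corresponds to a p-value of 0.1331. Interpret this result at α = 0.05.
Since p = 0.1331 > α = 0.05, fail to reject H₀.
There is insufficient evidence to reject the null hypothesis; the result is not statistically significant at the 0.05 level.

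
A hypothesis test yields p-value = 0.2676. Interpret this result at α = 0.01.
Since p = 0.2676 > α = 0.01, fail to reject H₀.
There is insufficient evidence to reject the null hypothesis; the result is not statistically significant at the 0.01 level.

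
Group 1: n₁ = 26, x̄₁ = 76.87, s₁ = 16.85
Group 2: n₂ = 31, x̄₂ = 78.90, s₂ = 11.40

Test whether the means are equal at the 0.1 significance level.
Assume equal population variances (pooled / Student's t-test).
Student's two-sample t-test (equal variances):
H₀: μ₁ = μ₂
H₁: μ₁ ≠ μ₂
df = n₁ + n₂ - 2 = 55
Pooled variance s_p² = [(n₁-1)s₁² + (n₂-1)s₂²] / (n₁ + n₂ - 2) = [(25)(16.85²) + (30)(11.40²)] / 55 = 199.9430
SE = √(s_p²(1/n₁ + 1/n₂)) = √(199.9430 × (1/26 + 1/31)) = 3.7603
t = (x̄₁ - x̄₂) / SE = (76.87 - 78.90) / 3.7603 = -2.03 / 3.7603 = -0.540
p-value = 0.5915

Since p-value > α = 0.1, we fail to reject H₀.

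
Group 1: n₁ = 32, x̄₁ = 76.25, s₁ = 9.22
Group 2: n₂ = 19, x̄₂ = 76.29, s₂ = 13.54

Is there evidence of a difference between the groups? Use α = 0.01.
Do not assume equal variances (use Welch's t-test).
Welch's two-sample t-test:
H₀: μ₁ = μ₂
H₁: μ₁ ≠ μ₂
s₁²/n₁ = 9.22²/32 = 2.6565,  s₂²/n₂ = 13.54²/19 = 9.6490
SE = √(s₁²/n₁ + s₂²/n₂) = √(2.6565 + 9.6490) = 3.5079
df (Welch-Satterthwaite) = (s₁²/n₁ + s₂²/n₂)² / [(s₁²/n₁)²/(n₁-1) + (s₂²/n₂)²/(n₂-1)] ≈ 28.04
t = (x̄₁ - x̄₂) / SE = (76.25 - 76.29) / 3.5079 = -0.04 / 3.5079 = -0.011
p-value = 0.9910

Since p-value > α = 0.01, we fail to reject H₀.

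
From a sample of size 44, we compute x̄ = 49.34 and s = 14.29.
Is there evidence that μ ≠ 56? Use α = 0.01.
One-sample t-test:
H₀: μ = 56
H₁: μ ≠ 56
df = n - 1 = 43
t = (x̄ - μ₀) / (s/√n) = (49.34 - 56) / (14.29/√44) = -3.091
p-value = 0.0035

Since p-value < α = 0.01, we reject H₀.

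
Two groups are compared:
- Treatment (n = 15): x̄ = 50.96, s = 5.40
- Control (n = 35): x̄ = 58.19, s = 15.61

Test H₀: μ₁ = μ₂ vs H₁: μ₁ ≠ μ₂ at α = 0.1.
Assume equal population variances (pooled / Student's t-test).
Student's two-sample t-test (equal variances):
H₀: μ₁ = μ₂
H₁: μ₁ ≠ μ₂
df = n₁ + n₂ - 2 = 48
Pooled variance s_p² = [(n₁-1)s₁² + (n₂-1)s₂²] / (n₁ + n₂ - 2) = [(14)(5.40²) + (34)(15.61²)] / 48 = 181.1061
SE = √(s_p²(1/n₁ + 1/n₂)) = √(181.1061 × (1/15 + 1/35)) = 4.1531
t = (x̄₁ - x̄₂) / SE = (50.96 - 58.19) / 4.1531 = -7.23 / 4.1531 = -1.741
p-value = 0.0881

Since p-value < α = 0.1, we reject H₀.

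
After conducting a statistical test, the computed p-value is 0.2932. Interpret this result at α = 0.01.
Since p = 0.2932 > α = 0.01, fail to reject H₀.
There is insufficient evidence to reject the null hypothesis; the result is not statistically significant at the 0.01 level.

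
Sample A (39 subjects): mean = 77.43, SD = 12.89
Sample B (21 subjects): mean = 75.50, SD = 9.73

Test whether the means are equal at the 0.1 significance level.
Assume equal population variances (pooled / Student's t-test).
Student's two-sample t-test (equal variances):
H₀: μ₁ = μ₂
H₁: μ₁ ≠ μ₂
df = n₁ + n₂ - 2 = 58
Pooled variance s_p² = [(n₁-1)s₁² + (n₂-1)s₂²] / (n₁ + n₂ - 2) = [(38)(12.89²) + (20)(9.73²)] / 58 = 141.5041
SE = √(s_p²(1/n₁ + 1/n₂)) = √(141.5041 × (1/39 + 1/21)) = 3.2197
t = (x̄₁ - x̄₂) / SE = (77.43 - 75.50) / 3.2197 = 1.93 / 3.2197 = 0.599
p-value = 0.5512

Since p-value > α = 0.1, we fail to reject H₀.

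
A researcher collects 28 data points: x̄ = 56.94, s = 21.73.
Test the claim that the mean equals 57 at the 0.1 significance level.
One-sample t-test:
H₀: μ = 57
H₁: μ ≠ 57
df = n - 1 = 27
t = (x̄ - μ₀) / (s/√n) = (56.94 - 57) / (21.73/√28) = -0.015
p-value = 0.9885

Since p-value > α = 0.1, we fail to reject H₀.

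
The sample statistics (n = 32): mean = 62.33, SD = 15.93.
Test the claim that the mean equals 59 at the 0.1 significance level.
One-sample t-test:
H₀: μ = 59
H₁: μ ≠ 59
df = n - 1 = 31
t = (x̄ - μ₀) / (s/√n) = (62.33 - 59) / (15.93/√32) = 1.183
p-value = 0.2460

Since p-value > α = 0.1, we fail to reject H₀.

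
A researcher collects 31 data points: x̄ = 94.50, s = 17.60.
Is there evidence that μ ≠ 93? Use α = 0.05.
One-sample t-test:
H₀: μ = 93
H₁: μ ≠ 93
df = n - 1 = 30
t = (x̄ - μ₀) / (s/√n) = (94.50 - 93) / (17.60/√31) = 0.475
p-value = 0.6386

Since p-value > α = 0.05, we fail to reject H₀.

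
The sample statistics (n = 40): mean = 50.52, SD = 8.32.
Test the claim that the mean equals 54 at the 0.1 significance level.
One-sample t-test:
H₀: μ = 54
H₁: μ ≠ 54
df = n - 1 = 39
t = (x̄ - μ₀) / (s/√n) = (50.52 - 54) / (8.32/√40) = -2.645
p-value = 0.0117

Since p-value < α = 0.1, we reject H₀.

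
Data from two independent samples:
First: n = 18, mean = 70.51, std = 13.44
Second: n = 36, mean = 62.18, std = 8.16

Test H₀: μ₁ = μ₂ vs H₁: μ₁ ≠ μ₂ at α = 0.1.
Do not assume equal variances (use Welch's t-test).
Welch's two-sample t-test:
H₀: μ₁ = μ₂
H₁: μ₁ ≠ μ₂
s₁²/n₁ = 13.44²/18 = 10.0352,  s₂²/n₂ = 8.16²/36 = 1.8496
SE = √(s₁²/n₁ + s₂²/n₂) = √(10.0352 + 1.8496) = 3.4474
df (Welch-Satterthwaite) = (s₁²/n₁ + s₂²/n₂)² / [(s₁²/n₁)²/(n₁-1) + (s₂²/n₂)²/(n₂-1)] ≈ 23.46
t = (x̄₁ - x̄₂) / SE = (70.51 - 62.18) / 3.4474 = 8.33 / 3.4474 = 2.416
p-value = 0.0238

Since p-value < α = 0.1, we reject H₀.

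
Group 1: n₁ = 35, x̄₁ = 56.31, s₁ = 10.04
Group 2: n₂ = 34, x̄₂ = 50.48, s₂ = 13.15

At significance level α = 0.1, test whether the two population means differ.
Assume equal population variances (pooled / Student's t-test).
Student's two-sample t-test (equal variances):
H₀: μ₁ = μ₂
H₁: μ₁ ≠ μ₂
df = n₁ + n₂ - 2 = 67
Pooled variance s_p² = [(n₁-1)s₁² + (n₂-1)s₂²] / (n₁ + n₂ - 2) = [(34)(10.04²) + (33)(13.15²)] / 67 = 136.3238
SE = √(s_p²(1/n₁ + 1/n₂)) = √(136.3238 × (1/35 + 1/34)) = 2.8115
t = (x̄₁ - x̄₂) / SE = (56.31 - 50.48) / 2.8115 = 5.83 / 2.8115 = 2.074
p-value = 0.0420

Since p-value < α = 0.1, we reject H₀.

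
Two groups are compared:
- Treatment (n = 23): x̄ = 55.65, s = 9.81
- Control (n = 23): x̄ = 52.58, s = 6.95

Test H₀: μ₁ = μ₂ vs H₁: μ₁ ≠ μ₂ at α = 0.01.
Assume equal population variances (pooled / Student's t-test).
Student's two-sample t-test (equal variances):
H₀: μ₁ = μ₂
H₁: μ₁ ≠ μ₂
df = n₁ + n₂ - 2 = 44
Pooled variance s_p² = [(n₁-1)s₁² + (n₂-1)s₂²] / (n₁ + n₂ - 2) = [(22)(9.81²) + (22)(6.95²)] / 44 = 72.2693
SE = √(s_p²(1/n₁ + 1/n₂)) = √(72.2693 × (1/23 + 1/23)) = 2.5068
t = (x̄₁ - x̄₂) / SE = (55.65 - 52.58) / 2.5068 = 3.07 / 2.5068 = 1.225
p-value = 0.2272

Since p-value > α = 0.01, we fail to reject H₀.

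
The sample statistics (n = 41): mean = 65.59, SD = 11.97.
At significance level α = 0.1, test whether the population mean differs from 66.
One-sample t-test:
H₀: μ = 66
H₁: μ ≠ 66
df = n - 1 = 40
t = (x̄ - μ₀) / (s/√n) = (65.59 - 66) / (11.97/√41) = -0.219
p-value = 0.8275

Since p-value > α = 0.1, we fail to reject H₀.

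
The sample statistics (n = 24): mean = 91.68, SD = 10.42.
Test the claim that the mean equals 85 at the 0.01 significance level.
One-sample t-test:
H₀: μ = 85
H₁: μ ≠ 85
df = n - 1 = 23
t = (x̄ - μ₀) / (s/√n) = (91.68 - 85) / (10.42/√24) = 3.141
p-value = 0.0046

Since p-value < α = 0.01, we reject H₀.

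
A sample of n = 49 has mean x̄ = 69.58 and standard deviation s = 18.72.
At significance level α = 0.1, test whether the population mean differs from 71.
One-sample t-test:
H₀: μ = 71
H₁: μ ≠ 71
df = n - 1 = 48
t = (x̄ - μ₀) / (s/√n) = (69.58 - 71) / (18.72/√49) = -0.531
p-value = 0.5979

Since p-value > α = 0.1, we fail to reject H₀.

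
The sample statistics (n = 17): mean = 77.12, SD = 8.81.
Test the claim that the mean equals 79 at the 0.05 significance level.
One-sample t-test:
H₀: μ = 79
H₁: μ ≠ 79
df = n - 1 = 16
t = (x̄ - μ₀) / (s/√n) = (77.12 - 79) / (8.81/√17) = -0.880
p-value = 0.3920

Since p-value > α = 0.05, we fail to reject H₀.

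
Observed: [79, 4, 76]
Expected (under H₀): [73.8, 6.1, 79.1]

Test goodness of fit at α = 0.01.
Chi-square goodness of fit test:
H₀: observed counts match expected distribution
H₁: observed counts differ from expected distribution
df = k - 1 = 2
χ² = Σ(O - E)²/E
   = (79 - 73.8)²/73.8 + (4 - 6.1)²/6.1 + (76 - 79.1)²/79.1
   = 0.366 + 0.723 + 0.121
   = 1.21
p-value = 0.5458

Since p-value > α = 0.01, we fail to reject H₀.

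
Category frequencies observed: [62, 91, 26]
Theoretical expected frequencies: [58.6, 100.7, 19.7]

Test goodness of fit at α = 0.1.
Chi-square goodness of fit test:
H₀: observed counts match expected distribution
H₁: observed counts differ from expected distribution
df = k - 1 = 2
χ² = Σ(O - E)²/E
   = (62 - 58.6)²/58.6 + (91 - 100.7)²/100.7 + (26 - 19.7)²/19.7
   = 0.197 + 0.934 + 2.015
   = 3.15
p-value = 0.2074

Since p-value > α = 0.1, we fail to reject H₀.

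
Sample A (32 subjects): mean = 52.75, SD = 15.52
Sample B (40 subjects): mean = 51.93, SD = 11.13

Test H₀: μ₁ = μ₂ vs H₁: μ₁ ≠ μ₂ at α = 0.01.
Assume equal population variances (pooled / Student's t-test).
Student's two-sample t-test (equal variances):
H₀: μ₁ = μ₂
H₁: μ₁ ≠ μ₂
df = n₁ + n₂ - 2 = 70
Pooled variance s_p² = [(n₁-1)s₁² + (n₂-1)s₂²] / (n₁ + n₂ - 2) = [(31)(15.52²) + (39)(11.13²)] / 70 = 175.6883
SE = √(s_p²(1/n₁ + 1/n₂)) = √(175.6883 × (1/32 + 1/40)) = 3.1436
t = (x̄₁ - x̄₂) / SE = (52.75 - 51.93) / 3.1436 = 0.82 / 3.1436 = 0.261
p-value = 0.7950

Since p-value > α = 0.01, we fail to reject H₀.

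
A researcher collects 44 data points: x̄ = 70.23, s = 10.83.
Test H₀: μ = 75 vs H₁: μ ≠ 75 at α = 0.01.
One-sample t-test:
H₀: μ = 75
H₁: μ ≠ 75
df = n - 1 = 43
t = (x̄ - μ₀) / (s/√n) = (70.23 - 75) / (10.83/√44) = -2.922
p-value = 0.0055

Since p-value < α = 0.01, we reject H₀.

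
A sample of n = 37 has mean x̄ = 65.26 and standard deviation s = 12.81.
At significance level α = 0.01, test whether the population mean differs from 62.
One-sample t-test:
H₀: μ = 62
H₁: μ ≠ 62
df = n - 1 = 36
t = (x̄ - μ₀) / (s/√n) = (65.26 - 62) / (12.81/√37) = 1.548
p-value = 0.1304

Since p-value > α = 0.01, we fail to reject H₀.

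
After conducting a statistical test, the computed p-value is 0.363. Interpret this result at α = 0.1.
Since p = 0.363 > α = 0.1, fail to reject H₀.
There is insufficient evidence to reject the null hypothesis; the result is not statistically significant at the 0.1 level.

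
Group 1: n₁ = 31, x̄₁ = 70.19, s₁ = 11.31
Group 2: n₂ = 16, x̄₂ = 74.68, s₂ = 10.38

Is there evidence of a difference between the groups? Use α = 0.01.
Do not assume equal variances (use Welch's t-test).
Welch's two-sample t-test:
H₀: μ₁ = μ₂
H₁: μ₁ ≠ μ₂
s₁²/n₁ = 11.31²/31 = 4.1263,  s₂²/n₂ = 10.38²/16 = 6.7340
SE = √(s₁²/n₁ + s₂²/n₂) = √(4.1263 + 6.7340) = 3.2955
df (Welch-Satterthwaite) = (s₁²/n₁ + s₂²/n₂)² / [(s₁²/n₁)²/(n₁-1) + (s₂²/n₂)²/(n₂-1)] ≈ 32.85
t = (x̄₁ - x̄₂) / SE = (70.19 - 74.68) / 3.2955 = -4.49 / 3.2955 = -1.362
p-value = 0.1823

Since p-value > α = 0.01, we fail to reject H₀.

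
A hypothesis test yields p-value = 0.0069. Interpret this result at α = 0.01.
Since p = 0.0069 < α = 0.01, reject H₀.
There is sufficient evidence to reject the null hypothesis; the result is statistically significant at the 0.01 level.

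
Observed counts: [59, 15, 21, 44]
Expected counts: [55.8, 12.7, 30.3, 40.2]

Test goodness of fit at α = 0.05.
Chi-square goodness of fit test:
H₀: observed counts match expected distribution
H₁: observed counts differ from expected distribution
df = k - 1 = 3
χ² = Σ(O - E)²/E
   = (59 - 55.8)²/55.8 + (15 - 12.7)²/12.7 + (21 - 30.3)²/30.3 + (44 - 40.2)²/40.2
   = 0.184 + 0.417 + 2.854 + 0.359
   = 3.81
p-value = 0.2823

Since p-value > α = 0.05, we fail to reject H₀.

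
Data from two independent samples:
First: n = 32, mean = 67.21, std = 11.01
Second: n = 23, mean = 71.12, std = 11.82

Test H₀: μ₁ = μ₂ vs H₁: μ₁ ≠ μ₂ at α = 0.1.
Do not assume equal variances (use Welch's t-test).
Welch's two-sample t-test:
H₀: μ₁ = μ₂
H₁: μ₁ ≠ μ₂
s₁²/n₁ = 11.01²/32 = 3.7881,  s₂²/n₂ = 11.82²/23 = 6.0745
SE = √(s₁²/n₁ + s₂²/n₂) = √(3.7881 + 6.0745) = 3.1405
df (Welch-Satterthwaite) = (s₁²/n₁ + s₂²/n₂)² / [(s₁²/n₁)²/(n₁-1) + (s₂²/n₂)²/(n₂-1)] ≈ 45.45
t = (x̄₁ - x̄₂) / SE = (67.21 - 71.12) / 3.1405 = -3.91 / 3.1405 = -1.245
p-value = 0.2195

Since p-value > α = 0.1, we fail to reject H₀.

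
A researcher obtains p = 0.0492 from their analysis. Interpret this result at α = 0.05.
Since p = 0.0492 < α = 0.05, reject H₀.
There is sufficient evidence to reject the null hypothesis; the result is statistically significant at the 0.05 level.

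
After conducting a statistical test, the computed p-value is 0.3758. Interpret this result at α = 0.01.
Since p = 0.3758 > α = 0.01, fail to reject H₀.
There is insufficient evidence to reject the null hypothesis; the result is not statistically significant at the 0.01 level.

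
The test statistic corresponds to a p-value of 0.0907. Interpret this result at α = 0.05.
Since p = 0.0907 > α = 0.05, fail to reject H₀.
There is insufficient evidence to reject the null hypothesis; the result is not statistically significant at the 0.05 level.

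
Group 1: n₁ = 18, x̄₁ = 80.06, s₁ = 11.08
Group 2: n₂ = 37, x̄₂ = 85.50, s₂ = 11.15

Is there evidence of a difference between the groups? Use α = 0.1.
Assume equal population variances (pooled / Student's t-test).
Student's two-sample t-test (equal variances):
H₀: μ₁ = μ₂
H₁: μ₁ ≠ μ₂
df = n₁ + n₂ - 2 = 53
Pooled variance s_p² = [(n₁-1)s₁² + (n₂-1)s₂²] / (n₁ + n₂ - 2) = [(17)(11.08²) + (36)(11.15²)] / 53 = 123.8234
SE = √(s_p²(1/n₁ + 1/n₂)) = √(123.8234 × (1/18 + 1/37)) = 3.1978
t = (x̄₁ - x̄₂) / SE = (80.06 - 85.50) / 3.1978 = -5.44 / 3.1978 = -1.701
p-value = 0.0948

Since p-value < α = 0.1, we reject H₀.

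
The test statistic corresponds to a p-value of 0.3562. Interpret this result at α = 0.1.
Since p = 0.3562 > α = 0.1, fail to reject H₀.
There is insufficient evidence to reject the null hypothesis; the result is not statistically significant at the 0.1 level.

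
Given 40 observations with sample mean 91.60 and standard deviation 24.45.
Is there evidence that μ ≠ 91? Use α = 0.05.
One-sample t-test:
H₀: μ = 91
H₁: μ ≠ 91
df = n - 1 = 39
t = (x̄ - μ₀) / (s/√n) = (91.60 - 91) / (24.45/√40) = 0.155
p-value = 0.8775

Since p-value > α = 0.05, we fail to reject H₀.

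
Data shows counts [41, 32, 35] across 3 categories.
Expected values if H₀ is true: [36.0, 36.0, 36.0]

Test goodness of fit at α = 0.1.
Chi-square goodness of fit test:
H₀: observed counts match expected distribution
H₁: observed counts differ from expected distribution
df = k - 1 = 2
χ² = Σ(O - E)²/E
   = (41 - 36.0)²/36.0 + (32 - 36.0)²/36.0 + (35 - 36.0)²/36.0
   = 0.694 + 0.444 + 0.028
   = 1.17
p-value = 0.5580

Since p-value > α = 0.1, we fail to reject H₀.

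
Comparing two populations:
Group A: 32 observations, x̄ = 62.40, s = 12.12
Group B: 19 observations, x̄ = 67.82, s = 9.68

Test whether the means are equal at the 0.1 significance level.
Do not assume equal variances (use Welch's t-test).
Welch's two-sample t-test:
H₀: μ₁ = μ₂
H₁: μ₁ ≠ μ₂
s₁²/n₁ = 12.12²/32 = 4.5904,  s₂²/n₂ = 9.68²/19 = 4.9317
SE = √(s₁²/n₁ + s₂²/n₂) = √(4.5904 + 4.9317) = 3.0858
df (Welch-Satterthwaite) = (s₁²/n₁ + s₂²/n₂)² / [(s₁²/n₁)²/(n₁-1) + (s₂²/n₂)²/(n₂-1)] ≈ 44.64
t = (x̄₁ - x̄₂) / SE = (62.40 - 67.82) / 3.0858 = -5.42 / 3.0858 = -1.756
p-value = 0.0859

Since p-value < α = 0.1, we reject H₀.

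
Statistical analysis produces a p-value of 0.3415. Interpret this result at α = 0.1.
Since p = 0.3415 > α = 0.1, fail to reject H₀.
There is insufficient evidence to reject the null hypothesis; the result is not statistically significant at the 0.1 level.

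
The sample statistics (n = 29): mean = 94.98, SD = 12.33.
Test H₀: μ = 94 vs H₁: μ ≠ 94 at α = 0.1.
One-sample t-test:
H₀: μ = 94
H₁: μ ≠ 94
df = n - 1 = 28
t = (x̄ - μ₀) / (s/√n) = (94.98 - 94) / (12.33/√29) = 0.428
p-value = 0.6719

Since p-value > α = 0.1, we fail to reject H₀.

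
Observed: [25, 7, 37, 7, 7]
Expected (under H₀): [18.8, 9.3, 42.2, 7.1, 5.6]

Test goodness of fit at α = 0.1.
Chi-square goodness of fit test:
H₀: observed counts match expected distribution
H₁: observed counts differ from expected distribution
df = k - 1 = 4
χ² = Σ(O - E)²/E
   = (25 - 18.8)²/18.8 + (7 - 9.3)²/9.3 + (37 - 42.2)²/42.2 + (7 - 7.1)²/7.1 + (7 - 5.6)²/5.6
   = 2.045 + 0.569 + 0.641 + 0.001 + 0.350
   = 3.61
p-value = 0.4620

Since p-value > α = 0.1, we fail to reject H₀.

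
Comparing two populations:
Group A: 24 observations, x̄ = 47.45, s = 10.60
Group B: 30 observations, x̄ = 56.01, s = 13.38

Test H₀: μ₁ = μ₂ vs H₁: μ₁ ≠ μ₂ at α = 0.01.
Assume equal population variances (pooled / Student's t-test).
Student's two-sample t-test (equal variances):
H₀: μ₁ = μ₂
H₁: μ₁ ≠ μ₂
df = n₁ + n₂ - 2 = 52
Pooled variance s_p² = [(n₁-1)s₁² + (n₂-1)s₂²] / (n₁ + n₂ - 2) = [(23)(10.60²) + (29)(13.38²)] / 52 = 149.5382
SE = √(s_p²(1/n₁ + 1/n₂)) = √(149.5382 × (1/24 + 1/30)) = 3.3489
t = (x̄₁ - x̄₂) / SE = (47.45 - 56.01) / 3.3489 = -8.56 / 3.3489 = -2.556
p-value = 0.0135

Since p-value > α = 0.01, we fail to reject H₀.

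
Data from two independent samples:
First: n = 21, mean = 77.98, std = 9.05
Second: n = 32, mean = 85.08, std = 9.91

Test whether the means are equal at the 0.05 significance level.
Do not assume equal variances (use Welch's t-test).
Welch's two-sample t-test:
H₀: μ₁ = μ₂
H₁: μ₁ ≠ μ₂
s₁²/n₁ = 9.05²/21 = 3.9001,  s₂²/n₂ = 9.91²/32 = 3.0690
SE = √(s₁²/n₁ + s₂²/n₂) = √(3.9001 + 3.0690) = 2.6399
df (Welch-Satterthwaite) = (s₁²/n₁ + s₂²/n₂)² / [(s₁²/n₁)²/(n₁-1) + (s₂²/n₂)²/(n₂-1)] ≈ 45.63
t = (x̄₁ - x̄₂) / SE = (77.98 - 85.08) / 2.6399 = -7.10 / 2.6399 = -2.689
p-value = 0.0100

Since p-value < α = 0.05, we reject H₀.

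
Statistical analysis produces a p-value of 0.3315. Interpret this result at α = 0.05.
Since p = 0.3315 > α = 0.05, fail to reject H₀.
There is insufficient evidence to reject the null hypothesis; the result is not statistically significant at the 0.05 level.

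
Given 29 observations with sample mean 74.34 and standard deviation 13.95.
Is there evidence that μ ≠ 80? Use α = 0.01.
One-sample t-test:
H₀: μ = 80
H₁: μ ≠ 80
df = n - 1 = 28
t = (x̄ - μ₀) / (s/√n) = (74.34 - 80) / (13.95/√29) = -2.185
p-value = 0.0374

Since p-value > α = 0.01, we fail to reject H₀.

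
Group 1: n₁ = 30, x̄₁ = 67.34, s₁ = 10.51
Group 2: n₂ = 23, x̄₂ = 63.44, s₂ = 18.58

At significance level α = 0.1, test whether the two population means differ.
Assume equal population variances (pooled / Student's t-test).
Student's two-sample t-test (equal variances):
H₀: μ₁ = μ₂
H₁: μ₁ ≠ μ₂
df = n₁ + n₂ - 2 = 51
Pooled variance s_p² = [(n₁-1)s₁² + (n₂-1)s₂²] / (n₁ + n₂ - 2) = [(29)(10.51²) + (22)(18.58²)] / 51 = 211.7275
SE = √(s_p²(1/n₁ + 1/n₂)) = √(211.7275 × (1/30 + 1/23)) = 4.0328
t = (x̄₁ - x̄₂) / SE = (67.34 - 63.44) / 4.0328 = 3.90 / 4.0328 = 0.967
p-value = 0.3381

Since p-value > α = 0.1, we fail to reject H₀.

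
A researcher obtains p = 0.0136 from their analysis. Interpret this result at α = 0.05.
Since p = 0.0136 < α = 0.05, reject H₀.
There is sufficient evidence to reject the null hypothesis; the result is statistically significant at the 0.05 level.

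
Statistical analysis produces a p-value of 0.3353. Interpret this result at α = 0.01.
Since p = 0.3353 > α = 0.01, fail to reject H₀.
There is insufficient evidence to reject the null hypothesis; the result is not statistically significant at the 0.01 level.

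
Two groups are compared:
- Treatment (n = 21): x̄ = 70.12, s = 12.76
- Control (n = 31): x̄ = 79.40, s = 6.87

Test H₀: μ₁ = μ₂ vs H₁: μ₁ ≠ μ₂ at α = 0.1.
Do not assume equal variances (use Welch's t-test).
Welch's two-sample t-test:
H₀: μ₁ = μ₂
H₁: μ₁ ≠ μ₂
s₁²/n₁ = 12.76²/21 = 7.7532,  s₂²/n₂ = 6.87²/31 = 1.5225
SE = √(s₁²/n₁ + s₂²/n₂) = √(7.7532 + 1.5225) = 3.0456
df (Welch-Satterthwaite) = (s₁²/n₁ + s₂²/n₂)² / [(s₁²/n₁)²/(n₁-1) + (s₂²/n₂)²/(n₂-1)] ≈ 27.91
t = (x̄₁ - x̄₂) / SE = (70.12 - 79.40) / 3.0456 = -9.28 / 3.0456 = -3.047
p-value = 0.0050

Since p-value < α = 0.1, we reject H₀.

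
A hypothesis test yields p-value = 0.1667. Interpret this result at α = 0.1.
Since p = 0.1667 > α = 0.1, fail to reject H₀.
There is insufficient evidence to reject the null hypothesis; the result is not statistically significant at the 0.1 level.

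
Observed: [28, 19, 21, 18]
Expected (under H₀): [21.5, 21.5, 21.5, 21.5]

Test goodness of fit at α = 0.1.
Chi-square goodness of fit test:
H₀: observed counts match expected distribution
H₁: observed counts differ from expected distribution
df = k - 1 = 3
χ² = Σ(O - E)²/E
   = (28 - 21.5)²/21.5 + (19 - 21.5)²/21.5 + (21 - 21.5)²/21.5 + (18 - 21.5)²/21.5
   = 1.965 + 0.291 + 0.012 + 0.570
   = 2.84
p-value = 0.4174

Since p-value > α = 0.1, we fail to reject H₀.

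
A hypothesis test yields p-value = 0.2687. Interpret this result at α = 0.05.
Since p = 0.2687 > α = 0.05, fail to reject H₀.
There is insufficient evidence to reject the null hypothesis; the result is not statistically significant at the 0.05 level.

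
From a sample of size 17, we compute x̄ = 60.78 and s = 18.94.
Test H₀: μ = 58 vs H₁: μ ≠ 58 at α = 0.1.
One-sample t-test:
H₀: μ = 58
H₁: μ ≠ 58
df = n - 1 = 16
t = (x̄ - μ₀) / (s/√n) = (60.78 - 58) / (18.94/√17) = 0.605
p-value = 0.5535

Since p-value > α = 0.1, we fail to reject H₀.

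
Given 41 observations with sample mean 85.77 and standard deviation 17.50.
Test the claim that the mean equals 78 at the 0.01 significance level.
One-sample t-test:
H₀: μ = 78
H₁: μ ≠ 78
df = n - 1 = 40
t = (x̄ - μ₀) / (s/√n) = (85.77 - 78) / (17.50/√41) = 2.843
p-value = 0.0070

Since p-value < α = 0.01, we reject H₀.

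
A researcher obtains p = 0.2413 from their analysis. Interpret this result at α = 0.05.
Since p = 0.2413 > α = 0.05, fail to reject H₀.
There is insufficient evidence to reject the null hypothesis; the result is not statistically significant at the 0.05 level.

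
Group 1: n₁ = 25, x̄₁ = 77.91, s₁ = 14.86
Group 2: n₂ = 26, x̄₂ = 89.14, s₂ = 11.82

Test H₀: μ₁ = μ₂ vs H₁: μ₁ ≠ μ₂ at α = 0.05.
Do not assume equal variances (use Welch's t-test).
Welch's two-sample t-test:
H₀: μ₁ = μ₂
H₁: μ₁ ≠ μ₂
s₁²/n₁ = 14.86²/25 = 8.8328,  s₂²/n₂ = 11.82²/26 = 5.3736
SE = √(s₁²/n₁ + s₂²/n₂) = √(8.8328 + 5.3736) = 3.7691
df (Welch-Satterthwaite) = (s₁²/n₁ + s₂²/n₂)² / [(s₁²/n₁)²/(n₁-1) + (s₂²/n₂)²/(n₂-1)] ≈ 45.81
t = (x̄₁ - x̄₂) / SE = (77.91 - 89.14) / 3.7691 = -11.23 / 3.7691 = -2.979
p-value = 0.0046

Since p-value < α = 0.05, we reject H₀.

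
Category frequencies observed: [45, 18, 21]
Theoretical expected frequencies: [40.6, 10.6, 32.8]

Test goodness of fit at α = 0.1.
Chi-square goodness of fit test:
H₀: observed counts match expected distribution
H₁: observed counts differ from expected distribution
df = k - 1 = 2
χ² = Σ(O - E)²/E
   = (45 - 40.6)²/40.6 + (18 - 10.6)²/10.6 + (21 - 32.8)²/32.8
   = 0.477 + 5.166 + 4.245
   = 9.89
p-value = 0.0071

Since p-value < α = 0.1, we reject H₀.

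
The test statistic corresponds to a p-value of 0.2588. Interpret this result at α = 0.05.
Since p = 0.2588 > α = 0.05, fail to reject H₀.
There is insufficient evidence to reject the null hypothesis; the result is not statistically significant at the 0.05 level.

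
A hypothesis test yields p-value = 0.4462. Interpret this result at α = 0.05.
Since p = 0.4462 > α = 0.05, fail to reject H₀.
There is insufficient evidence to reject the null hypothesis; the result is not statistically significant at the 0.05 level.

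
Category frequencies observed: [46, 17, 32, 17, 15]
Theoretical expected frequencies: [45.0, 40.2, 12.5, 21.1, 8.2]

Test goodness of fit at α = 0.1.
Chi-square goodness of fit test:
H₀: observed counts match expected distribution
H₁: observed counts differ from expected distribution
df = k - 1 = 4
χ² = Σ(O - E)²/E
   = (46 - 45.0)²/45.0 + (17 - 40.2)²/40.2 + (32 - 12.5)²/12.5 + (17 - 21.1)²/21.1 + (15 - 8.2)²/8.2
   = 0.022 + 13.389 + 30.420 + 0.797 + 5.639
   = 50.27
p-value < 0.0001

Since p-value < α = 0.1, we reject H₀.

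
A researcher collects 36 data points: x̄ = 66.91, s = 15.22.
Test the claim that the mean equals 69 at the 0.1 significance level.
One-sample t-test:
H₀: μ = 69
H₁: μ ≠ 69
df = n - 1 = 35
t = (x̄ - μ₀) / (s/√n) = (66.91 - 69) / (15.22/√36) = -0.824
p-value = 0.4156

Since p-value > α = 0.1, we fail to reject H₀.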